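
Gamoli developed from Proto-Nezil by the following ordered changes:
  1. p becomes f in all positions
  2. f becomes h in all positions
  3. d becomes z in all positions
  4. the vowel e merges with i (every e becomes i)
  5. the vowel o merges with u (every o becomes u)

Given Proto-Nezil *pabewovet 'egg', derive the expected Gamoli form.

habiwuvit

Gamoli: *pabewovet > fabewovet > habewovet > habiwovit > habiwuvit  (by unconditioned shift, unconditioned shift, vowel merger, vowel merger)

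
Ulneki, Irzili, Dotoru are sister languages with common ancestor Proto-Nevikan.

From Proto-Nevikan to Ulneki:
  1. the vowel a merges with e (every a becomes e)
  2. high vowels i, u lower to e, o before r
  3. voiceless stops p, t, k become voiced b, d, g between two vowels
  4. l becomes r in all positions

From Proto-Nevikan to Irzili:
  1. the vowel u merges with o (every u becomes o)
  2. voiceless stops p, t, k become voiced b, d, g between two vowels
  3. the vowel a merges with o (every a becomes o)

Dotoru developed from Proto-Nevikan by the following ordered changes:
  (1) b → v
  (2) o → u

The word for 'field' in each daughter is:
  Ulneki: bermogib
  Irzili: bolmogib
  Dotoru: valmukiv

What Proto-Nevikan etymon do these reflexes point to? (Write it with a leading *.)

*balmokib

Position 2: Ulneki has e, Irzili has o, Dotoru has a. Dotoru preserves a here (none of its changes turn any other segment into a), so the proto-segment is *a.
Position 1: Ulneki has b, Irzili has b, Dotoru has v. Taking the neighbouring segments as reconstructed: Ulneki b can only go back to *b; Irzili b can only go back to *b; Dotoru v could go back to *b or *v — the one source consistent with every daughter is *b.
Position 8: Ulneki has b, Irzili has b, Dotoru has v. Taking the neighbouring segments as reconstructed: Ulneki b can only go back to *b; Irzili b can only go back to *b; Dotoru v could go back to *b or *v — the one source consistent with every daughter is *b.
Continuing position by position gives *balmokib; check it forward:
Ulneki: *balmokib
  balmokib → belmokib   [vowel merger]
  belmokib (rule 2 does not apply)
  belmokib → belmogib   [intervocalic voicing]
  belmogib → bermogib   [unconditioned shift]
  giving Ulneki bermogib.
Irzili: start from *balmokib.
  rule 1: no change — balmokib
  rule 2 (intervocalic voicing): balmokib → balmogib
  rule 3 (vowel merger): balmogib → bolmogib
  ⇒ Irzili bolmogib
Dotoru: *balmokib > valmokiv > valmukiv  (by unconditioned shift, vowel merger)
*balmokib is the unique common source.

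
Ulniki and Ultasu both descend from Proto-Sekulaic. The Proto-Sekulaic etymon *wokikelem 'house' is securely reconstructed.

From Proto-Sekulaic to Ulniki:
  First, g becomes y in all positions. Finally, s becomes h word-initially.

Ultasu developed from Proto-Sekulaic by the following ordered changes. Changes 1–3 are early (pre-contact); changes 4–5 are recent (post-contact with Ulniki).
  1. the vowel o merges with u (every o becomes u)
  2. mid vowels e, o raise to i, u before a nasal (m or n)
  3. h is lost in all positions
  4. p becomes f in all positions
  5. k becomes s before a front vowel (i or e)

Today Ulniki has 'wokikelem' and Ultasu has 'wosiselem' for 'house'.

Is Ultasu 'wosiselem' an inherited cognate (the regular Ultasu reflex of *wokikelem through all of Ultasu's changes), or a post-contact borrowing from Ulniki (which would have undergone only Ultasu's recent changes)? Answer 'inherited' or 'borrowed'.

If inherited, *wokikelem would pass through all of Ultasu's changes:
Ultasu: start from *wokikelem.
  rule 1 (vowel merger): wokikelem → wukikelem
  rule 2 (pre-nasal raising): wukikelem → wukikelim
  rule 3: no change — wukikelim
  rule 4: no change — wukikelim
  rule 5 (palatalisation): wukikelim → wusiselim
  ⇒ Ultasu wusiselim
If borrowed from Ulniki 'wokikelem' after the early changes, it would undergo only the recent ones:
  rule 4 (unconditioned shift): no change (wokikelem)
  rule 5 (palatalisation): wokikelem → wosiselem
  ⇒ as a loan: wosiselem
Ultasu 'wosiselem' matches the loan outcome 'wosiselem', not the inherited 'wusiselim' — it skipped the early Ultasu changes, so it was borrowed from Ulniki.

borrowed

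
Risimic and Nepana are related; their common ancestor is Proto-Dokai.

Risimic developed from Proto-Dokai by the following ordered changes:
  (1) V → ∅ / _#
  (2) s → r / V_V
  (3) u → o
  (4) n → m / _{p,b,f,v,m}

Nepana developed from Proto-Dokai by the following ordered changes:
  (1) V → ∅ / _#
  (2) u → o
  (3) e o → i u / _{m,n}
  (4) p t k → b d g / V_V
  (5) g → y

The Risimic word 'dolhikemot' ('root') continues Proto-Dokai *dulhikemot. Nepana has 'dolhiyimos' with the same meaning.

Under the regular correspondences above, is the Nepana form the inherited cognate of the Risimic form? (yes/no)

Derive the expected Nepana reflex of *dulhikemot:
Nepana: start from *dulhikemot.
  rule 1: no change — dulhikemot
  rule 2 (vowel merger): dulhikemot → dolhikemot
  rule 3 (pre-nasal raising): dolhikemot → dolhikimot
  rule 4 (intervocalic voicing): dolhikimot → dolhigimot
  rule 5 (unconditioned shift): dolhigimot → dolhiyimot
  ⇒ Nepana dolhiyimot
The regular Nepana reflex would be 'dolhiyimot', but the attested form is 'dolhiyimos'. The correspondence is irregular, so they are not cognates (the Nepana form has a different source).

no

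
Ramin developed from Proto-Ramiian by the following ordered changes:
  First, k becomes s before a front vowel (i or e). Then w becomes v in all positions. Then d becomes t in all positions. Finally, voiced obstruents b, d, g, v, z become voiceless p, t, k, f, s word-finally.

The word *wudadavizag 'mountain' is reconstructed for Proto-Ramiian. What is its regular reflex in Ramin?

vutatavizak

Ramin: *wudadavizag > vudadavizag > vutatavizag > vutatavizak  (by unconditioned shift, unconditioned shift, final devoicing)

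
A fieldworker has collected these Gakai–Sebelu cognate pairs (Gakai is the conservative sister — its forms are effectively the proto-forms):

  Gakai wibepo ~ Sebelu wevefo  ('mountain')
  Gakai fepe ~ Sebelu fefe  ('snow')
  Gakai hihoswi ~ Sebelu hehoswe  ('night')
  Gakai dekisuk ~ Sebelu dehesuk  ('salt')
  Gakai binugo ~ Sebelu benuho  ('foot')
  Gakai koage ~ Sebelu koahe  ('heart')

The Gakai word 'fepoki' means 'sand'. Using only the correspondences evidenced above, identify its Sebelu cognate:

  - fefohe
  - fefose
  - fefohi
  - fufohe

wibepo ~ wevefo — Gakai p corresponds to Sebelu f between vowels (before a back vowel).
dekisuk ~ dehesuk — Gakai k corresponds to Sebelu h between vowels (before a front vowel).
hihoswi ~ hehoswe — Gakai i corresponds to Sebelu e word-finally.
Applying these to Gakai 'fepoki':
  fepoki → fefoki   (p→f between vowels (before a back vowel))
  fefoki → fefohi   (k→h between vowels (before a front vowel))
  fefohi → fefohe   (i→e word-finally)
So the Sebelu cognate is 'fefohe'.

fefohe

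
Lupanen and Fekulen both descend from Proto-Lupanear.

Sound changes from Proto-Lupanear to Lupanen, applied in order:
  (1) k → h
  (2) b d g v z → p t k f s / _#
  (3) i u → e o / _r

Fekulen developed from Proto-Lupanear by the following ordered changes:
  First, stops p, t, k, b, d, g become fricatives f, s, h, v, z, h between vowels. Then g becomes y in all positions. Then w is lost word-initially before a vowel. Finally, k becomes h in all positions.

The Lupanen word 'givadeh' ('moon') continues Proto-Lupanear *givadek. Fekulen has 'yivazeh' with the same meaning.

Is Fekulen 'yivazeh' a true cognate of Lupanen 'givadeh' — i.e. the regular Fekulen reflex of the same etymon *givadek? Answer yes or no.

Derive the expected Fekulen reflex of *givadek:
Fekulen: start from *givadek.
  rule 1 (intervocalic lenition): givadek → givazek
  rule 2 (unconditioned shift): givazek → yivazek
  rule 3: no change — yivazek
  rule 4 (unconditioned shift): yivazek → yivazeh
  ⇒ Fekulen yivazeh
Fekulen 'yivazeh' matches the regular reflex exactly, so the pair is cognate.

yes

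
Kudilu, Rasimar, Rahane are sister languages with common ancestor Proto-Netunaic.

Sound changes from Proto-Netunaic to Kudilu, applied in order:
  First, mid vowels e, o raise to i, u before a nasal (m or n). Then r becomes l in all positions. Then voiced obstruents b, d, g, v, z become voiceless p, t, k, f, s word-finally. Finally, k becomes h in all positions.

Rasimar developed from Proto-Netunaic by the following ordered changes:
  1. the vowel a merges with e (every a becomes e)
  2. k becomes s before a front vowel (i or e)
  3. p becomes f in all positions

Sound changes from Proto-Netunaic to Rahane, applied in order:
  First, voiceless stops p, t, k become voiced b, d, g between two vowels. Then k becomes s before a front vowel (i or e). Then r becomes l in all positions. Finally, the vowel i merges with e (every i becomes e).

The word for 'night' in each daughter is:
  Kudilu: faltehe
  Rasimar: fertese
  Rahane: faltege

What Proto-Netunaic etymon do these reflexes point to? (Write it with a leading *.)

*farteke

Position 2: Kudilu has a, Rasimar has e, Rahane has a. Kudilu preserves a here (none of its changes turn any other segment into a), so the proto-segment is *a.
Position 3: Kudilu has l, Rasimar has r, Rahane has l. Rasimar preserves r here (none of its changes turn any other segment into r), so the proto-segment is *r.
Position 6: Kudilu has h, Rasimar has s, Rahane has g. Taking the neighbouring segments as reconstructed: Kudilu h could go back to *k or *h; Rasimar s could go back to *k or *s; Rahane g could go back to *k or *g — the one source consistent with every daughter is *k.
This points to *farteke. Verify forward in each daughter:
Kudilu: *farteke
  farteke (rule 1 does not apply)
  farteke → falteke   [unconditioned shift]
  falteke (rule 3 does not apply)
  falteke → faltehe   [unconditioned shift]
  giving Kudilu faltehe.
Rasimar: *farteke > ferteke > fertese  (by vowel merger, palatalisation)
Rahane: start from *farteke.
  rule 1 (intervocalic voicing): farteke → fartege
  rule 2: no change — fartege
  rule 3 (unconditioned shift): fartege → faltege
  rule 4: no change — faltege
  ⇒ Rahane faltege
No other proto-form is consistent with every reflex, so the reconstruction is *farteke.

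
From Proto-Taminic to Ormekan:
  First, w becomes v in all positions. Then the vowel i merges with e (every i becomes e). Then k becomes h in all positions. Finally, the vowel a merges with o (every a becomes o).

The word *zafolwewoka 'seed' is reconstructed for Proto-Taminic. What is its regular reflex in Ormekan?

Ormekan: *zafolwewoka > zafolvevoka > zafolvevoha > zofolvevoho  (by unconditioned shift, unconditioned shift, vowel merger)

zofolvevoho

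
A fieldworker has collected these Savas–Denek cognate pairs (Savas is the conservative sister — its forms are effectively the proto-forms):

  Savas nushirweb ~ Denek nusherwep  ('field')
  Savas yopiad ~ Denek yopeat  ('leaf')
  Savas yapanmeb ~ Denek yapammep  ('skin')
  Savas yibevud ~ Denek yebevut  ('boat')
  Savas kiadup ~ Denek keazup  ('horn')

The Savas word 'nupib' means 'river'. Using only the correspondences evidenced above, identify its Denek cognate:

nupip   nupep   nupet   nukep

nupep

yibevud ~ yebevut — Savas i corresponds to Denek e after a consonant, before a labial obstruent.
nushirweb ~ nusherwep, yapanmeb ~ yapammep — Savas b corresponds to Denek p word-finally.
Applying these to Savas 'nupib':
  nupib → nupeb   (i→e after a consonant, before a labial obstruent)
  nupeb → nupep   (b→p word-finally)
So the Denek cognate is 'nupep'.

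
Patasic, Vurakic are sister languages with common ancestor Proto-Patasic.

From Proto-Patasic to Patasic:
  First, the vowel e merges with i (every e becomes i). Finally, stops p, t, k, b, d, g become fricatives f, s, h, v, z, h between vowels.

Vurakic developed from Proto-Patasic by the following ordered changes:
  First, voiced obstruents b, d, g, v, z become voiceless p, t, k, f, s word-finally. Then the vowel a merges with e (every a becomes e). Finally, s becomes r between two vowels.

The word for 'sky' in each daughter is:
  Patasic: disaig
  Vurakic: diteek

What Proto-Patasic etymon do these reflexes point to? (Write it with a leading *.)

*ditaeg

Position 6: Patasic has g, Vurakic has k. Patasic preserves g here (none of its changes turn any other segment into g), so the proto-segment is *g.
Position 4: Patasic has a, Vurakic has e. Patasic preserves a here (none of its changes turn any other segment into a), so the proto-segment is *a.
Position 3: Patasic has s, Vurakic has t. Taking the neighbouring segments as reconstructed: Patasic s could go back to *t or *s; Vurakic t can only go back to *t — the one source consistent with every daughter is *t.
This points to *ditaeg. Verify forward in each daughter:
Patasic: start from *ditaeg.
  rule 1 (vowel merger): ditaeg → ditaig
  rule 2 (intervocalic lenition): ditaig → disaig
  ⇒ Patasic disaig
Vurakic: start from *ditaeg.
  rule 1 (final devoicing): ditaeg → ditaek
  rule 2 (vowel merger): ditaek → diteek
  rule 3: no change — diteek
  ⇒ Vurakic diteek
Only *ditaeg yields all of Patasic disaig, Vurakic diteek.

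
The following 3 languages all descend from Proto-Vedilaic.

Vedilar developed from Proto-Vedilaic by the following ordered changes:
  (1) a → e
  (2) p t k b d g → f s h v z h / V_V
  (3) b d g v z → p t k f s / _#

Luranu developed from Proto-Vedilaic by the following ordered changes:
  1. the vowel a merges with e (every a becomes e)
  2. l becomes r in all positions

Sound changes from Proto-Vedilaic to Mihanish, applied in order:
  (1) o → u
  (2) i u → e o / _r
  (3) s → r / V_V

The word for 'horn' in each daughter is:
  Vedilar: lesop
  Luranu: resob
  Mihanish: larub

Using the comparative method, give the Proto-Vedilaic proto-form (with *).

*lasob

Position 4: Vedilar has o, Luranu has o, Mihanish has u. Vedilar preserves o here (none of its changes turn any other segment into o), so the proto-segment is *o.
Position 2: Vedilar has e, Luranu has e, Mihanish has a. Mihanish preserves a here (none of its changes turn any other segment into a), so the proto-segment is *a.
This points to *lasob. Verify forward in each daughter:
Vedilar: *lasob > lesob > lesop  (by vowel merger, final devoicing)
Luranu: *lasob
  lasob → lesob   [vowel merger]
  lesob → resob   [unconditioned shift]
  giving Luranu resob.
Mihanish: *lasob > lasub > larub  (by vowel merger, rhotacism)
*lasob is the unique common source.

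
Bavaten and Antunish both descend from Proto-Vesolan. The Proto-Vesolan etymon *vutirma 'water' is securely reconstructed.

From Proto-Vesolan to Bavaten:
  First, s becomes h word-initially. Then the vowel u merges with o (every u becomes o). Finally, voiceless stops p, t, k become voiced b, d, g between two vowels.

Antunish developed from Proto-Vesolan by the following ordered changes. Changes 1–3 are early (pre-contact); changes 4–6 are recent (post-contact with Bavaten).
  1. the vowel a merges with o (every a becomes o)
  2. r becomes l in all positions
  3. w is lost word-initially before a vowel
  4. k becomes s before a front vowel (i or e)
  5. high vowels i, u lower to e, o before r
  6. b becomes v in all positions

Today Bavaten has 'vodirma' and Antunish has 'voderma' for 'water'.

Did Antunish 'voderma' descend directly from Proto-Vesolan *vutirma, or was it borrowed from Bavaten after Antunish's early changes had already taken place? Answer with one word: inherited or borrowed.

borrowed

If inherited, *vutirma would pass through all of Antunish's changes:
Antunish: *vutirma > vutirmo > vutilmo  (by vowel merger, unconditioned shift)
If borrowed from Bavaten 'vodirma' after the early changes, it would undergo only the recent ones:
  rule 4 (palatalisation): no change (vodirma)
  rule 5 (pre-rhotic lowering): vodirma → voderma
  rule 6 (unconditioned shift): no change (voderma)
  ⇒ as a loan: voderma
Antunish 'voderma' matches the loan outcome 'voderma', not the inherited 'vutilmo' — it skipped the early Antunish changes, so it was borrowed from Bavaten.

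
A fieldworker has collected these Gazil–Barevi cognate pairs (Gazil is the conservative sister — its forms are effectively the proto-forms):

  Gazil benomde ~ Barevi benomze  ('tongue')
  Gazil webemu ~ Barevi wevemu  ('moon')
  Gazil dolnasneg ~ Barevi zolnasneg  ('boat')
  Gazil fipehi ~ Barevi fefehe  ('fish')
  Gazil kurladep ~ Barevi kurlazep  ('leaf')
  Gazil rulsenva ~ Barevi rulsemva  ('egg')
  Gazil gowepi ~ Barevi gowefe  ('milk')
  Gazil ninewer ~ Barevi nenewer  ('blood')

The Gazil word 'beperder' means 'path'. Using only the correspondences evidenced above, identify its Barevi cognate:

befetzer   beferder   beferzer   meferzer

fipehi ~ fefehe — Gazil p corresponds to Barevi f between vowels (before a front vowel).
benomde ~ benomze — Gazil d corresponds to Barevi z after a consonant, before a front vowel.
Applying these to Gazil 'beperder':
  beperder → beferder   (p→f between vowels (before a front vowel))
  beferder → beferzer   (d→z after a consonant, before a front vowel)
So the Barevi cognate is 'beferzer'.

beferzer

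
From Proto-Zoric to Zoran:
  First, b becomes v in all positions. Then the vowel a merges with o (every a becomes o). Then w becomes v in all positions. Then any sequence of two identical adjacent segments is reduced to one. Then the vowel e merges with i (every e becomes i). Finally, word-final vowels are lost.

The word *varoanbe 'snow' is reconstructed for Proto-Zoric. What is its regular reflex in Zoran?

Zoran: *varoanbe
  varoanbe → varoanve   [unconditioned shift]
  varoanve → voroonve   [vowel merger]
  voroonve (rule 3 does not apply)
  voroonve → voronve   [degemination]
  voronve → voronvi   [vowel merger]
  voronvi → voronv   [apocope]
  giving Zoran voronv.

voronv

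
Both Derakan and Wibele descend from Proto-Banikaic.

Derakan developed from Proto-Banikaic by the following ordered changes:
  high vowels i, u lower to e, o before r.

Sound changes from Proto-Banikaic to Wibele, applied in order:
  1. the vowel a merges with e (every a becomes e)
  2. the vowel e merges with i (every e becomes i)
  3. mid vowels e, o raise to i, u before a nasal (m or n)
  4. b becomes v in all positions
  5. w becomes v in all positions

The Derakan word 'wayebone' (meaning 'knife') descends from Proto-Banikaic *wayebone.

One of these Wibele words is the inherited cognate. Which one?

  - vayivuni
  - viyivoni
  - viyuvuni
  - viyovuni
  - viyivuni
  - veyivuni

Wibele: start from *wayebone.
  rule 1 (vowel merger): wayebone → weyebone
  rule 2 (vowel merger): weyebone → wiyiboni
  rule 3 (pre-nasal raising): wiyiboni → wiyibuni
  rule 4 (unconditioned shift): wiyibuni → wiyivuni
  rule 5 (unconditioned shift): wiyivuni → viyivuni
  ⇒ Wibele viyivuni

viyivuni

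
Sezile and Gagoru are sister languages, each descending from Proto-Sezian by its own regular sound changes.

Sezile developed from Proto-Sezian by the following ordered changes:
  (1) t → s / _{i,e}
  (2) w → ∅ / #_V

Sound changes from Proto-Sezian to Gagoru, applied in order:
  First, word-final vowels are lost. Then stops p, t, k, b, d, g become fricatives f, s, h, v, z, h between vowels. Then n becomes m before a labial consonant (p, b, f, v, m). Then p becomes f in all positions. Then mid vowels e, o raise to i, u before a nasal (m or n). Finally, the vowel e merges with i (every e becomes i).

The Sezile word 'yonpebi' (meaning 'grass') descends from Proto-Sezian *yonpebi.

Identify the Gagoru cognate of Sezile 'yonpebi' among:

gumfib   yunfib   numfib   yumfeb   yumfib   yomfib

Gagoru: start from *yonpebi.
  rule 1 (apocope): yonpebi → yonpeb
  rule 2: no change — yonpeb
  rule 3 (nasal place assimilation): yonpeb → yompeb
  rule 4 (unconditioned shift): yompeb → yomfeb
  rule 5 (pre-nasal raising): yomfeb → yumfeb
  rule 6 (vowel merger): yumfeb → yumfib
  ⇒ Gagoru yumfib
Only 'yumfib' matches the regular Gagoru development of *yonpebi.

yumfib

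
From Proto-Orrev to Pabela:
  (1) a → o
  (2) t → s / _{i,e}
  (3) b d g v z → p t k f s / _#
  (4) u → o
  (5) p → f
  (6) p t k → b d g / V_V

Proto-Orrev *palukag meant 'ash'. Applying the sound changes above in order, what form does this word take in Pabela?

fologok

Pabela: start from *palukag.
  rule 1 (vowel merger): palukag → polukog
  rule 2: no change — polukog
  rule 3 (final devoicing): polukog → polukok
  rule 4 (vowel merger): polukok → polokok
  rule 5 (unconditioned shift): polokok → folokok
  rule 6 (intervocalic voicing): folokok → fologok
  ⇒ Pabela fologok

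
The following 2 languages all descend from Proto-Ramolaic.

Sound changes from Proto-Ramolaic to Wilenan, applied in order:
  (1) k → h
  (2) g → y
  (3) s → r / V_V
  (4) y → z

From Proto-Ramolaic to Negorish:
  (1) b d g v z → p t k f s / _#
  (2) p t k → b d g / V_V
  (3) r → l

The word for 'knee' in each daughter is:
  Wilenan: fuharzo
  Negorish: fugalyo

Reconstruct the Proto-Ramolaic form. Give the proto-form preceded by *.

Position 6: Wilenan has z, Negorish has y. Negorish preserves y here (none of its changes turn any other segment into y), so the proto-segment is *y.
Position 3: Wilenan has h, Negorish has g. Taking the neighbouring segments as reconstructed: Wilenan h could go back to *k or *h; Negorish g could go back to *k or *g — the one source consistent with every daughter is *k.
Position 5: Wilenan has r, Negorish has l. Taking the neighbouring segments as reconstructed: Wilenan r can only go back to *r; Negorish l could go back to *l or *r — the one source consistent with every daughter is *r.
Continuing position by position gives *fukaryo; check it forward:
Wilenan: *fukaryo > fuharyo > fuharzo  (by unconditioned shift, unconditioned shift)
Negorish: *fukaryo > fugaryo > fugalyo  (by intervocalic voicing, unconditioned shift)
No other proto-form is consistent with every reflex, so the reconstruction is *fukaryo.

*fukaryo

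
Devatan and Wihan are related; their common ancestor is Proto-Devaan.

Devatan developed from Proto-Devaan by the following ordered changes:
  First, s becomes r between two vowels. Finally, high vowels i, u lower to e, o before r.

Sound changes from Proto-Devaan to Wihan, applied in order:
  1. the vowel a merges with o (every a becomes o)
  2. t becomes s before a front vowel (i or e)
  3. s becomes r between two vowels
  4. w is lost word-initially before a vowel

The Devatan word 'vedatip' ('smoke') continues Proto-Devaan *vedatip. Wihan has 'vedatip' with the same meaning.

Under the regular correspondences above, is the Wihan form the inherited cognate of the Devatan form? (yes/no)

no

Derive the expected Wihan reflex of *vedatip:
Wihan: *vedatip > vedotip > vedosip > vedorip  (by vowel merger, palatalisation, rhotacism)
The regular Wihan reflex would be 'vedorip', but the attested form is 'vedatip'. The correspondence is irregular, so they are not cognates (the Wihan form has a different source).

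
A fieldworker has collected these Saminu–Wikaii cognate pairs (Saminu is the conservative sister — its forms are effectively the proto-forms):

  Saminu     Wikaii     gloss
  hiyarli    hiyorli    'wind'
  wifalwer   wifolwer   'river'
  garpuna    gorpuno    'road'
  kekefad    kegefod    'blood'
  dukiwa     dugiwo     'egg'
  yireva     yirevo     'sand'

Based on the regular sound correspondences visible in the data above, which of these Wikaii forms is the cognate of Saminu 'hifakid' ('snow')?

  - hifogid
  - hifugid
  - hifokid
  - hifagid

wifalwer ~ wifolwer, kekefad ~ kegefod — Saminu a corresponds to Wikaii o after a consonant, before a consonant other than r, m, n, p, b, f, v.
dukiwa ~ dugiwo — Saminu k corresponds to Wikaii g between vowels (before a front vowel).
Applying these to Saminu 'hifakid':
  hifakid → hifokid   (a→o after a consonant, before a consonant other than r, m, n, p, b, f, v)
  hifokid → hifogid   (k→g between vowels (before a front vowel))
So the Wikaii cognate is 'hifogid'.

hifogid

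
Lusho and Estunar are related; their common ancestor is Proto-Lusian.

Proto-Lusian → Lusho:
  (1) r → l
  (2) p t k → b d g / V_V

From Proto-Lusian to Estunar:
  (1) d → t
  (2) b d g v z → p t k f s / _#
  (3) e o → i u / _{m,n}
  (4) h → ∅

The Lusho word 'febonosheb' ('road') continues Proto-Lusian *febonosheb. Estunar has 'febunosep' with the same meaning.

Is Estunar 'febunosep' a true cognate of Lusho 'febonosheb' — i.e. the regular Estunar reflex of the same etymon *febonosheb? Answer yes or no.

Derive the expected Estunar reflex of *febonosheb:
Estunar: start from *febonosheb.
  rule 1: no change — febonosheb
  rule 2 (final devoicing): febonosheb → febonoshep
  rule 3 (pre-nasal raising): febonoshep → febunoshep
  rule 4 (h-loss): febunoshep → febunosep
  ⇒ Estunar febunosep
Estunar 'febunosep' matches the regular reflex exactly, so the pair is cognate.

yes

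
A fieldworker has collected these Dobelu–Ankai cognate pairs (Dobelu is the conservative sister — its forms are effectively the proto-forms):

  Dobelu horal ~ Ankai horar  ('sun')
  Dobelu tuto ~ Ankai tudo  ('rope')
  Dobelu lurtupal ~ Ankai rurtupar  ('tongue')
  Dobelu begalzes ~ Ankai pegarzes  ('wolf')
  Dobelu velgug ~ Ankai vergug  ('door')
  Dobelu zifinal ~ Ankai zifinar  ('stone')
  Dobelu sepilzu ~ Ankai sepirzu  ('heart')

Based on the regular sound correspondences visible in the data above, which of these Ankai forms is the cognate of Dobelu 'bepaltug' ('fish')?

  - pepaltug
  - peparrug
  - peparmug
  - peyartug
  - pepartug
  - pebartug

pepartug

begalzes ~ pegarzes — Dobelu b corresponds to Ankai p word-initially before a front vowel.
begalzes ~ pegarzes, velgug ~ vergug — Dobelu l corresponds to Ankai r after a vowel, before a consonant other than r, m, n, p, b, f, v.
Applying these to Dobelu 'bepaltug':
  bepaltug → pepaltug   (b→p word-initially before a front vowel)
  pepaltug → pepartug   (l→r after a vowel, before a consonant other than r, m, n, p, b, f, v)
So the Ankai cognate is 'pepartug'.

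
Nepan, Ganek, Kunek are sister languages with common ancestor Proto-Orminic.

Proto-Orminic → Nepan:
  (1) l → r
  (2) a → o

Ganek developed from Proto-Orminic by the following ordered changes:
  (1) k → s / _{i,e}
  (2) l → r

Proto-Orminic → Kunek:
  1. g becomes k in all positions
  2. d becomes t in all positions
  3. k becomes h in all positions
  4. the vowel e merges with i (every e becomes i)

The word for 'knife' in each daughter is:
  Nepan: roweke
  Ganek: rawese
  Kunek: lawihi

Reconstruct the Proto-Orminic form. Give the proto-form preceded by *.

*laweke

Position 2: Nepan has o, Ganek has a, Kunek has a. Ganek preserves a here (none of its changes turn any other segment into a), so the proto-segment is *a.
Position 1: Nepan has r, Ganek has r, Kunek has l. Kunek preserves l here (none of its changes turn any other segment into l), so the proto-segment is *l.
Position 4: Nepan has e, Ganek has e, Kunek has i. Nepan preserves e here (none of its changes turn any other segment into e), so the proto-segment is *e.
Verify the candidate proto-form against each daughter:
Nepan: start from *laweke.
  rule 1 (unconditioned shift): laweke → raweke
  rule 2 (vowel merger): raweke → roweke
  ⇒ Nepan roweke
Ganek: start from *laweke.
  rule 1 (palatalisation): laweke → lawese
  rule 2 (unconditioned shift): lawese → rawese
  ⇒ Ganek rawese
Kunek: *laweke > lawehe > lawihi  (by unconditioned shift, vowel merger)
Only *laweke yields all of Nepan roweke, Ganek rawese, Kunek lawihi.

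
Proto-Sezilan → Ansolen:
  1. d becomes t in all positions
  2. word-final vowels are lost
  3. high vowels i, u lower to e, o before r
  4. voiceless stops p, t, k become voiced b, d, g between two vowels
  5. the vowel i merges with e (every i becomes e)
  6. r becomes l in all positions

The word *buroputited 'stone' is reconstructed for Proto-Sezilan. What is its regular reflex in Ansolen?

bolobudedet

Ansolen: *buroputited > buroputitet > boroputitet > borobudidet > borobudedet > bolobudedet  (by unconditioned shift, pre-rhotic lowering, intervocalic voicing, vowel merger, unconditioned shift)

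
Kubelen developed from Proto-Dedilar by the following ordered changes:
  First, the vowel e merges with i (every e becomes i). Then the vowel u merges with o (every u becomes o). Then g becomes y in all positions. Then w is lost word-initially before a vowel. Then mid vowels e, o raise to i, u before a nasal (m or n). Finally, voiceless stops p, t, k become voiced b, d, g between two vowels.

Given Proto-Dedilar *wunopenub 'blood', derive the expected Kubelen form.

unobinob

Kubelen: start from *wunopenub.
  rule 1 (vowel merger): wunopenub → wunopinub
  rule 2 (vowel merger): wunopinub → wonopinob
  rule 3: no change — wonopinob
  rule 4 (glide loss): wonopinob → onopinob
  rule 5 (pre-nasal raising): onopinob → unopinob
  rule 6 (intervocalic voicing): unopinob → unobinob
  ⇒ Kubelen unobinob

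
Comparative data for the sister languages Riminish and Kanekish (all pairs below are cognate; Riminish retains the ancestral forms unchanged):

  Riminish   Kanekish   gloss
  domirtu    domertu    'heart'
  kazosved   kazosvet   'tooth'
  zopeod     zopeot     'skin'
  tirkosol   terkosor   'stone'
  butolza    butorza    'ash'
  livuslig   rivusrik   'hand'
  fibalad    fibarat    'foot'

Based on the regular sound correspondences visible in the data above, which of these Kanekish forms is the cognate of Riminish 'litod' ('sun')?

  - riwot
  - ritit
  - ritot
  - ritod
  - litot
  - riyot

livuslig ~ rivusrik — Riminish l corresponds to Kanekish r word-initially before a front vowel.
kazosved ~ kazosvet, zopeod ~ zopeot — Riminish d corresponds to Kanekish t word-finally.
Applying these to Riminish 'litod':
  litod → ritod   (l→r word-initially before a front vowel)
  ritod → ritot   (d→t word-finally)
So the Kanekish cognate is 'ritot'.

ritot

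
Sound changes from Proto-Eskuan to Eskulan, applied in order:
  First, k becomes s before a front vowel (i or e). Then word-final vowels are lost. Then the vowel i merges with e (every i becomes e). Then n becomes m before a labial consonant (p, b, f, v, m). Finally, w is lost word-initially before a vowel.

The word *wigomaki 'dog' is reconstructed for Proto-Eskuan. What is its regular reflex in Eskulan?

egomas

Eskulan: *wigomaki > wigomasi > wigomas > wegomas > egomas  (by palatalisation, apocope, vowel merger, glide loss)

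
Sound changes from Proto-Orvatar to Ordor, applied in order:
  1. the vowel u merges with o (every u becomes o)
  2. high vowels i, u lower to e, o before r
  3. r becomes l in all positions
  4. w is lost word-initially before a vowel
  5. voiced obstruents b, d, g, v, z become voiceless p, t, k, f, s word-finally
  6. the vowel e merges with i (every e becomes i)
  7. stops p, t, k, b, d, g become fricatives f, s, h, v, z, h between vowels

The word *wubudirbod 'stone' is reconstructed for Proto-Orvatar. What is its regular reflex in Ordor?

ovozilbot

Ordor: *wubudirbod
  wubudirbod → wobodirbod   [vowel merger]
  wobodirbod → woboderbod   [pre-rhotic lowering]
  woboderbod → wobodelbod   [unconditioned shift]
  wobodelbod → obodelbod   [glide loss]
  obodelbod → obodelbot   [final devoicing]
  obodelbot → obodilbot   [vowel merger]
  obodilbot → ovozilbot   [intervocalic lenition]
  giving Ordor ovozilbot.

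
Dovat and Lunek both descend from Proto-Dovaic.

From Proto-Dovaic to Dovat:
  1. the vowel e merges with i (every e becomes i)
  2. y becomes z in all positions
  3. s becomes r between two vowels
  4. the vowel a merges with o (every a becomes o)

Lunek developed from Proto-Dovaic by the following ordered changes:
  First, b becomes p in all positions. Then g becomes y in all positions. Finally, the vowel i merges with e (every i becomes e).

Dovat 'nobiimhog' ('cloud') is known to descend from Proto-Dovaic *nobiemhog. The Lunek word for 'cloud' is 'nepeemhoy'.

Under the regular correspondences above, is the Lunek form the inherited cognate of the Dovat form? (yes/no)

no

Derive the expected Lunek reflex of *nobiemhog:
Lunek: *nobiemhog > nopiemhog > nopiemhoy > nopeemhoy  (by unconditioned shift, unconditioned shift, vowel merger)
The regular Lunek reflex would be 'nopeemhoy', but the attested form is 'nepeemhoy'. The correspondence is irregular, so they are not cognates (the Lunek form has a different source).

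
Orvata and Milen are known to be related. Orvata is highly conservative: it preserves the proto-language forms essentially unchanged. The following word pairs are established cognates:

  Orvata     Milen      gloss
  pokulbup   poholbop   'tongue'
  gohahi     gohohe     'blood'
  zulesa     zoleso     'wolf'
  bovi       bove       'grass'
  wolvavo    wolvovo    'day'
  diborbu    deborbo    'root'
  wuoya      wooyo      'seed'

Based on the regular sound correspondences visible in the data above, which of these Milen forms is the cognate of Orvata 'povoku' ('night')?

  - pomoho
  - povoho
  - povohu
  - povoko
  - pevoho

povoho

pokulbup ~ poholbop — Orvata k corresponds to Milen h between vowels (before a back vowel).
diborbu ~ deborbo — Orvata u corresponds to Milen o word-finally.
Applying these to Orvata 'povoku':
  povoku → povohu   (k→h between vowels (before a back vowel))
  povohu → povoho   (u→o word-finally)
So the Milen cognate is 'povoho'.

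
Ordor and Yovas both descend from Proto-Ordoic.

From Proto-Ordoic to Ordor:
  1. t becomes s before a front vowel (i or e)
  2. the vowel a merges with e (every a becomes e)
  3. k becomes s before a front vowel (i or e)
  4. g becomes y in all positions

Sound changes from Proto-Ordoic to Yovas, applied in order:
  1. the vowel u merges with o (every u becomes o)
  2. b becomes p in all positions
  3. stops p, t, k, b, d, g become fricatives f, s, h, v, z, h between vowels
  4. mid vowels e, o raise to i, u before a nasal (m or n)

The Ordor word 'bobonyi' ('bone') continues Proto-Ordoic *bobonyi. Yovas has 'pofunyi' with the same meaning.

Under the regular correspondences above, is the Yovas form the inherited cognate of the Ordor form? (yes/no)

yes

Derive the expected Yovas reflex of *bobonyi:
Yovas: *bobonyi > poponyi > pofonyi > pofunyi  (by unconditioned shift, intervocalic lenition, pre-nasal raising)
Yovas 'pofunyi' matches the regular reflex exactly, so the pair is cognate.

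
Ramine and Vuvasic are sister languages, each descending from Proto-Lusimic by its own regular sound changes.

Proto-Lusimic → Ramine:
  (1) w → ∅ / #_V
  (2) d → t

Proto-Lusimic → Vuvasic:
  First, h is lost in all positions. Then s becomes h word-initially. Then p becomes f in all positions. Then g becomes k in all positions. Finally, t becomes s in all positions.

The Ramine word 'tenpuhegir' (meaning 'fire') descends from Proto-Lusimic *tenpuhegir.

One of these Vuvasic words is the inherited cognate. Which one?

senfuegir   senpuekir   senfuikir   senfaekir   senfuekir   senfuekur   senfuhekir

Vuvasic: *tenpuhegir > tenpuegir > tenfuegir > tenfuekir > senfuekir  (by h-loss, unconditioned shift, unconditioned shift, unconditioned shift)

senfuekir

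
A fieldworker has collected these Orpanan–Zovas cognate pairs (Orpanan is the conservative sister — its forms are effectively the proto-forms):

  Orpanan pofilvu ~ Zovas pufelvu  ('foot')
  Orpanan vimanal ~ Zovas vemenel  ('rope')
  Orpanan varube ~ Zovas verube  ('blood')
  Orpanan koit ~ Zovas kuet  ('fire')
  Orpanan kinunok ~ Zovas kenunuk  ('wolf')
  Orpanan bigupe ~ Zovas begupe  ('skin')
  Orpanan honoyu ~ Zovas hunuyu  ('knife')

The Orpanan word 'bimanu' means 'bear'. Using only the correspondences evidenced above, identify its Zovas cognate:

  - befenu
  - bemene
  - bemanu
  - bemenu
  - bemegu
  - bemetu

bemenu

vimanal ~ vemenel — Orpanan i corresponds to Zovas e after a consonant, before a nasal.
vimanal ~ vemenel — Orpanan a corresponds to Zovas e after a consonant, before a nasal.
Applying these to Orpanan 'bimanu':
  bimanu → bemanu   (i→e after a consonant, before a nasal)
  bemanu → bemenu   (a→e after a consonant, before a nasal)
So the Zovas cognate is 'bemenu'.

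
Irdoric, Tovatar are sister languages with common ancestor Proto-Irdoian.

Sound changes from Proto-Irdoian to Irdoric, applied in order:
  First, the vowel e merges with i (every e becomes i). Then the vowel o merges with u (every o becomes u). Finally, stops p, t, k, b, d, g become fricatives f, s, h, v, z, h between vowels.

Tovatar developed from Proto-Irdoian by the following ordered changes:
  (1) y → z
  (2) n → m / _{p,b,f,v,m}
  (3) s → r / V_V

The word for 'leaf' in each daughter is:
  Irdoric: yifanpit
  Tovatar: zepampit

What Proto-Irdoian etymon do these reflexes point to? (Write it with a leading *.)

*yepanpit

Position 5: Irdoric has n, Tovatar has m. Irdoric preserves n here (none of its changes turn any other segment into n), so the proto-segment is *n.
Position 1: Irdoric has y, Tovatar has z. Irdoric preserves y here (none of its changes turn any other segment into y), so the proto-segment is *y.
Position 3: Irdoric has f, Tovatar has p. Tovatar preserves p here (none of its changes turn any other segment into p), so the proto-segment is *p.
This points to *yepanpit. Verify forward in each daughter:
Irdoric: start from *yepanpit.
  rule 1 (vowel merger): yepanpit → yipanpit
  rule 2: no change — yipanpit
  rule 3 (intervocalic lenition): yipanpit → yifanpit
  ⇒ Irdoric yifanpit
Tovatar: *yepanpit
  yepanpit → zepanpit   [unconditioned shift]
  zepanpit → zepampit   [nasal place assimilation]
  zepampit (rule 3 does not apply)
  giving Tovatar zepampit.
No other proto-form is consistent with every reflex, so the reconstruction is *yepanpit.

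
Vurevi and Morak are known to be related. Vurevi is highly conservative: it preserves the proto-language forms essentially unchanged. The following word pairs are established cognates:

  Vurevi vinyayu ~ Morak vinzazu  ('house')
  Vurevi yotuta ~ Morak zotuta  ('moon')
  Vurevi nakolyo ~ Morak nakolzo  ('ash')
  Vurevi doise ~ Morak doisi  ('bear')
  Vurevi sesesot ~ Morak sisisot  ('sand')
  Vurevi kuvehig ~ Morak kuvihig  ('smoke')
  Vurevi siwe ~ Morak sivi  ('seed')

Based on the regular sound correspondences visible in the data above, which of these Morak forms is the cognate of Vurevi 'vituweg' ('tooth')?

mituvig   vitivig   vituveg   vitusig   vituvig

vituvig

siwe ~ sivi — Vurevi w corresponds to Morak v between vowels (before a front vowel).
sesesot ~ sisisot, kuvehig ~ kuvihig — Vurevi e corresponds to Morak i after a consonant, before a consonant other than r, m, n, p, b, f, v.
Applying these to Vurevi 'vituweg':
  vituweg → vituveg   (w→v between vowels (before a front vowel))
  vituveg → vituvig   (e→i after a consonant, before a consonant other than r, m, n, p, b, f, v)
So the Morak cognate is 'vituvig'.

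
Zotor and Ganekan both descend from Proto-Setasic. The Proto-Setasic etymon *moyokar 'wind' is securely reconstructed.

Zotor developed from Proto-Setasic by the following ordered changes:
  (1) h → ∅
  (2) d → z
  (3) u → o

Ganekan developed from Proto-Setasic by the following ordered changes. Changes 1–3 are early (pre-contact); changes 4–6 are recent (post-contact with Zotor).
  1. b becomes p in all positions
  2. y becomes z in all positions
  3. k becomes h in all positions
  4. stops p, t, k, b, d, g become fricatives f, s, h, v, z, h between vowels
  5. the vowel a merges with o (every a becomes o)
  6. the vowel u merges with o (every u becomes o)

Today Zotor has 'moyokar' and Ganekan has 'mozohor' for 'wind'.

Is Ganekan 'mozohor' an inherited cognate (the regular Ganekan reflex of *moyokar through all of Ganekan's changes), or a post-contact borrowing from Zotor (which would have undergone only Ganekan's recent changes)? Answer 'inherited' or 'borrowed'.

inherited

If inherited, *moyokar would pass through all of Ganekan's changes:
Ganekan: *moyokar
  moyokar (rule 1 does not apply)
  moyokar → mozokar   [unconditioned shift]
  mozokar → mozohar   [unconditioned shift]
  mozohar (rule 4 does not apply)
  mozohar → mozohor   [vowel merger]
  mozohor (rule 6 does not apply)
  giving Ganekan mozohor.
If borrowed from Zotor 'moyokar' after the early changes, it would undergo only the recent ones:
  rule 4 (intervocalic lenition): moyokar → moyohar
  rule 5 (vowel merger): moyohar → moyohor
  rule 6 (vowel merger): no change (moyohor)
  ⇒ as a loan: moyohor
Ganekan 'mozohor' matches the inherited outcome exactly, so it is an inherited cognate, not a loan.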